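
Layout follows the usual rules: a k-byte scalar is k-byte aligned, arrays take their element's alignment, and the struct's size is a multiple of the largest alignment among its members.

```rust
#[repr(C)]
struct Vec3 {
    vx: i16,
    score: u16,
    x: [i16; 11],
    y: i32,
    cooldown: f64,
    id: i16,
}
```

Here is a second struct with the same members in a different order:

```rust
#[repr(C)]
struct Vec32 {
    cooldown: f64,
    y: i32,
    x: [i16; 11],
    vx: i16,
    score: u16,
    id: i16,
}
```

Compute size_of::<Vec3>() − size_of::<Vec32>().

8

@0: vx [2B, align 2] → 2
@2: score [2B, align 2] → 4
@4: x [22B, align 2] → 26
+2 pad (align 4)
@28: y [4B, align 4] → 32
@32: cooldown [8B, align 8] → 40
@40: id [2B, align 2] → 42
+6 tail pad (align 8)
size 48, align 8
— Vec32 —
@0: cooldown [8B, align 8] → 8
@8: y [4B, align 4] → 12
@12: x [22B, align 2] → 34
@34: vx [2B, align 2] → 36
@36: score [2B, align 2] → 38
@38: id [2B, align 2] → 40
size 40, align 8
48 − 40 = 8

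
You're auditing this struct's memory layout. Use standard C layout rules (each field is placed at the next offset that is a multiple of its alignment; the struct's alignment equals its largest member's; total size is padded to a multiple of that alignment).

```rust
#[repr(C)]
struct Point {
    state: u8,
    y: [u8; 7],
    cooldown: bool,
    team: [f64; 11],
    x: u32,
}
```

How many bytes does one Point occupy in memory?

112

0..1  state  (1B, 1-aligned)
1..8  y  (7B, 1-aligned)
8..9  cooldown  (1B, 1-aligned)
9..16  -- padding (7B)
16..104  team  (88B, 8-aligned)
104..108  x  (4B, 4-aligned)
108..112  -- tail padding (4B)
sizeof = 112, alignof = 8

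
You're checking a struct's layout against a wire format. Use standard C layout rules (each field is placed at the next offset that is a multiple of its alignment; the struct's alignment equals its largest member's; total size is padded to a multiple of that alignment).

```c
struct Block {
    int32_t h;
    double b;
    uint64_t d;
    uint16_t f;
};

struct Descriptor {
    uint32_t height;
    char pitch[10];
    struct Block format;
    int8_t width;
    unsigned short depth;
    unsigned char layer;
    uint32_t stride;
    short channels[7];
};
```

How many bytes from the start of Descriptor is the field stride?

Block: @0: h [4B, align 4] → 4; +4 pad (align 8); @8: b [8B, align 8] → 16; @16: d [8B, align 8] → 24; @24: f [2B, align 2] → 26; +6 tail pad (align 8); size 32, align 8
@0: height [4B, align 4] → 4
@4: pitch [10B, align 1] → 14
+2 pad (align 8)
@16: format [32B, align 8] → 48
@48: width [1B, align 1] → 49
+1 pad (align 2)
@50: depth [2B, align 2] → 52
@52: layer [1B, align 1] → 53
+3 pad (align 4)
@56: stride [4B, align 4] → 60

56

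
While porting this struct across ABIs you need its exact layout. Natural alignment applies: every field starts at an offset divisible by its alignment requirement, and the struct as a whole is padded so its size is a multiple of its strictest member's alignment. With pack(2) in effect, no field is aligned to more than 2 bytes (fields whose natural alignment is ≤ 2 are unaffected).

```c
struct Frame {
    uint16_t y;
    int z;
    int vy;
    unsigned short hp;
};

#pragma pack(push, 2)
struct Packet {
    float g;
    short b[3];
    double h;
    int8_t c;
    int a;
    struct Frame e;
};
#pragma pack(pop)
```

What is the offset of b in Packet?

Frame: 0..2  y  (2B, 2-aligned); 2..4  -- padding (2B); 4..8  z  (4B, 4-aligned); 8..12  vy  (4B, 4-aligned); 12..14  hp  (2B, 2-aligned); 14..16  -- tail padding (2B); sizeof = 16, alignof = 4
0..4  g  (4B, 2-aligned)
4..10  b  (6B, 2-aligned)

4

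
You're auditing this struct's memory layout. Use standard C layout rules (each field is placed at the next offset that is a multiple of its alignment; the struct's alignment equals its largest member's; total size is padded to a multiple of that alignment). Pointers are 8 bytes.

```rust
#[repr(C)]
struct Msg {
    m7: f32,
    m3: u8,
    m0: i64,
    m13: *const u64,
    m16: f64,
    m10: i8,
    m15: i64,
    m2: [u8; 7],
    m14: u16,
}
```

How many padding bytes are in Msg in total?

m7 at 0 (size 4, align 4) → ends 4
m3 at 4 (size 1, align 1) → ends 5
pad 3 to align 8 for m0
m0 at 8 (size 8, align 8) → ends 16
m13 at 16 (size 8, align 8) → ends 24
m16 at 24 (size 8, align 8) → ends 32
m10 at 32 (size 1, align 1) → ends 33
pad 7 to align 8 for m15
m15 at 40 (size 8, align 8) → ends 48
m2 at 48 (size 7, align 1) → ends 55
pad 1 to align 2 for m14
m14 at 56 (size 2, align 2) → ends 58
tail pad 6 to reach multiple of 8
total 64 bytes, alignment 8
data bytes 47, size 64 → padding 17

17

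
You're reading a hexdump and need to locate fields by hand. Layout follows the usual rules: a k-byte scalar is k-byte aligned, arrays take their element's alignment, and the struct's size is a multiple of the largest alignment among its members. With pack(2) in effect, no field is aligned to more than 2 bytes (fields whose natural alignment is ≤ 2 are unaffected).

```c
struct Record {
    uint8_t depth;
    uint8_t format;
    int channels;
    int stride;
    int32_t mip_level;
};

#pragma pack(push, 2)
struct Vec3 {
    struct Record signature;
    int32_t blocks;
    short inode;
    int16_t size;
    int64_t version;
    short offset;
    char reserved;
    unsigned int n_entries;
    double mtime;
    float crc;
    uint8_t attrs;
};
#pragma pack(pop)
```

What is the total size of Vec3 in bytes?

54 bytes

Record: depth at 0 (size 1, align 1) → ends 1; format at 1 (size 1, align 1) → ends 2; pad 2 to align 4 for channels; channels at 4 (size 4, align 4) → ends 8; stride at 8 (size 4, align 4) → ends 12; mip_level at 12 (size 4, align 4) → ends 16; total 16 bytes, alignment 4
signature at 0 (size 16, align 2) → ends 16
blocks at 16 (size 4, align 2) → ends 20
inode at 20 (size 2, align 2) → ends 22
size at 22 (size 2, align 2) → ends 24
version at 24 (size 8, align 2) → ends 32
offset at 32 (size 2, align 2) → ends 34
reserved at 34 (size 1, align 1) → ends 35
pad 1 to align 2 for n_entries
n_entries at 36 (size 4, align 2) → ends 40
mtime at 40 (size 8, align 2) → ends 48
crc at 48 (size 4, align 2) → ends 52
attrs at 52 (size 1, align 1) → ends 53
tail pad 1 to reach multiple of 2
total 54 bytes, alignment 2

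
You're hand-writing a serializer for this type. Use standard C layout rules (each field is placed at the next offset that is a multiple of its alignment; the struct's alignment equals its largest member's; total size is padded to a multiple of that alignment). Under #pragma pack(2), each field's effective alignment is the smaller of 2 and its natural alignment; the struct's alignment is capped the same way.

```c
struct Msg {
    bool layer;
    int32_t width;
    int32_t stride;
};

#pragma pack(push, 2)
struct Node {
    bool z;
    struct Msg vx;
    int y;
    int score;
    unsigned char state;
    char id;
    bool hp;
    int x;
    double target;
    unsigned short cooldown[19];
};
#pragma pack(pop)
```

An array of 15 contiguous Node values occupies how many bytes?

Msg: @0: layer [1B, align 1] → 1; +3 pad (align 4); @4: width [4B, align 4] → 8; @8: stride [4B, align 4] → 12; size 12, align 4
@0: z [1B, align 1] → 1
+1 pad (align 2)
@2: vx [12B, align 2] → 14
@14: y [4B, align 2] → 18
@18: score [4B, align 2] → 22
@22: state [1B, align 1] → 23
@23: id [1B, align 1] → 24
@24: hp [1B, align 1] → 25
+1 pad (align 2)
@26: x [4B, align 2] → 30
@30: target [8B, align 2] → 38
@38: cooldown [38B, align 2] → 76
size 76, align 2
array of 15: 15 × 76 = 1140

1140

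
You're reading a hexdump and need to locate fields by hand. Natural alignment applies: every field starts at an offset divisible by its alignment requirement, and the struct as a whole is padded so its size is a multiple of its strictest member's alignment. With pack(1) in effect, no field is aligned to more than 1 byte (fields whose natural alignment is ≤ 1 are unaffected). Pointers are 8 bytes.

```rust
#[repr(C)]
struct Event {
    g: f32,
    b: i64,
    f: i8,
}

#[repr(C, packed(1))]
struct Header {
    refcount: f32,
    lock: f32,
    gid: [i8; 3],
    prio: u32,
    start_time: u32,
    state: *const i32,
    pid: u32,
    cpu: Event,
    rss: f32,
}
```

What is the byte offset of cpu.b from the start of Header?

Event: @0: g [4B, align 4] → 4; +4 pad (align 8); @8: b [8B, align 8] → 16; @16: f [1B, align 1] → 17; +7 tail pad (align 8); size 24, align 8
@0: refcount [4B, align 1] → 4
@4: lock [4B, align 1] → 8
@8: gid [3B, align 1] → 11
@11: prio [4B, align 1] → 15
@15: start_time [4B, align 1] → 19
@19: state [8B, align 1] → 27
@27: pid [4B, align 1] → 31
@31: cpu [24B, align 1] → 55
within Event: b at 8
31 + 8 = 39

39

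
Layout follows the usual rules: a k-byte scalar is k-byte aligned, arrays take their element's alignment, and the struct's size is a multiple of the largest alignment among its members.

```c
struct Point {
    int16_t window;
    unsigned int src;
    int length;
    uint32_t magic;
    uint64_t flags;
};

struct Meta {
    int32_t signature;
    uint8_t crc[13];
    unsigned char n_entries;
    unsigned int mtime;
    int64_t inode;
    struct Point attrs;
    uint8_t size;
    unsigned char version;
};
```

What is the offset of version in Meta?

57

Point: 0..2  window  (2B, 2-aligned); 2..4  -- padding (2B); 4..8  src  (4B, 4-aligned); 8..12  length  (4B, 4-aligned); 12..16  magic  (4B, 4-aligned); 16..24  flags  (8B, 8-aligned); sizeof = 24, alignof = 8
0..4  signature  (4B, 4-aligned)
4..17  crc  (13B, 1-aligned)
17..18  n_entries  (1B, 1-aligned)
18..20  -- padding (2B)
20..24  mtime  (4B, 4-aligned)
24..32  inode  (8B, 8-aligned)
32..56  attrs  (24B, 8-aligned)
56..57  size  (1B, 1-aligned)
57..58  version  (1B, 1-aligned)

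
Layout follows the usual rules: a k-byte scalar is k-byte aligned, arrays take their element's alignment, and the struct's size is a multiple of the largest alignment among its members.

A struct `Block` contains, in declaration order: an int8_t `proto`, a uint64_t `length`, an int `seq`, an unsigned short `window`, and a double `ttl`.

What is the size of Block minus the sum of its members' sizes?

@0: proto [1B, align 1] → 1
+7 pad (align 8)
@8: length [8B, align 8] → 16
@16: seq [4B, align 4] → 20
@20: window [2B, align 2] → 22
+2 pad (align 8)
@24: ttl [8B, align 8] → 32
size 32, align 8
data bytes 23, size 32 → padding 9

9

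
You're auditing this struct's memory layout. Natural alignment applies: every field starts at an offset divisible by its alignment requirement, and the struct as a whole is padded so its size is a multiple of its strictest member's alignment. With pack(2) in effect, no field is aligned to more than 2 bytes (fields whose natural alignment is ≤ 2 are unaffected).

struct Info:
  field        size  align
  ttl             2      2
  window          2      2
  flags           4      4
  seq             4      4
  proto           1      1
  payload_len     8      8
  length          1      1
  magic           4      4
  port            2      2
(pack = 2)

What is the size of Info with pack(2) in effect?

@0: ttl [2B, align 2] → 2
@2: window [2B, align 2] → 4
@4: flags [4B, align 2] → 8
@8: seq [4B, align 2] → 12
@12: proto [1B, align 1] → 13
+1 pad (align 2)
@14: payload_len [8B, align 2] → 22
@22: length [1B, align 1] → 23
+1 pad (align 2)
@24: magic [4B, align 2] → 28
@28: port [2B, align 2] → 30
size 30, align 2

30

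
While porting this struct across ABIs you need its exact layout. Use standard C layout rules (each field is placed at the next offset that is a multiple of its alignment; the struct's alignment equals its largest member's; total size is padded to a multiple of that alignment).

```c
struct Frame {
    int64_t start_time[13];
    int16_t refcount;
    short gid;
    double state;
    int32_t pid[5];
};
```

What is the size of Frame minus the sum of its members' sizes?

start_time at 0 (size 104, align 8) → ends 104
refcount at 104 (size 2, align 2) → ends 106
gid at 106 (size 2, align 2) → ends 108
pad 4 to align 8 for state
state at 112 (size 8, align 8) → ends 120
pid at 120 (size 20, align 4) → ends 140
tail pad 4 to reach multiple of 8
total 144 bytes, alignment 8
data bytes 136, size 144 → padding 8

8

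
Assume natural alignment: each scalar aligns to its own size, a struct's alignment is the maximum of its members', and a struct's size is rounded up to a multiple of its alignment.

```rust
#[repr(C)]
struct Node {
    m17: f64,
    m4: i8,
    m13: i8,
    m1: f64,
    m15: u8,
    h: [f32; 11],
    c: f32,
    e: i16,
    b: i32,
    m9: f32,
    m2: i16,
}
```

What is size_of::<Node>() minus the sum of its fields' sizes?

@0: m17 [8B, align 8] → 8
@8: m4 [1B, align 1] → 9
@9: m13 [1B, align 1] → 10
+6 pad (align 8)
@16: m1 [8B, align 8] → 24
@24: m15 [1B, align 1] → 25
+3 pad (align 4)
@28: h [44B, align 4] → 72
@72: c [4B, align 4] → 76
@76: e [2B, align 2] → 78
+2 pad (align 4)
@80: b [4B, align 4] → 84
@84: m9 [4B, align 4] → 88
@88: m2 [2B, align 2] → 90
+6 tail pad (align 8)
size 96, align 8
data bytes 79, size 96 → padding 17

17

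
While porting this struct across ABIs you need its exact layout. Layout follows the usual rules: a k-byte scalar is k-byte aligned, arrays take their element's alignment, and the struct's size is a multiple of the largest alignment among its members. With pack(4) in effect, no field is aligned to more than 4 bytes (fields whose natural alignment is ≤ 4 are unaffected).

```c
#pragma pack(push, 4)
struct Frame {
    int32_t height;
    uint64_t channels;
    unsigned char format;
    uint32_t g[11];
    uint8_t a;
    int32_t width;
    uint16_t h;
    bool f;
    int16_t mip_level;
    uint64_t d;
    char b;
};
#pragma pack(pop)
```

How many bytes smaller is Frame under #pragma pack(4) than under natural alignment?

8

natural layout:
  height at 0 (size 4, align 4) → ends 4
  pad 4 to align 8 for channels
  channels at 8 (size 8, align 8) → ends 16
  format at 16 (size 1, align 1) → ends 17
  pad 3 to align 4 for g
  g at 20 (size 44, align 4) → ends 64
  a at 64 (size 1, align 1) → ends 65
  pad 3 to align 4 for width
  width at 68 (size 4, align 4) → ends 72
  h at 72 (size 2, align 2) → ends 74
  f at 74 (size 1, align 1) → ends 75
  pad 1 to align 2 for mip_level
  mip_level at 76 (size 2, align 2) → ends 78
  pad 2 to align 8 for d
  d at 80 (size 8, align 8) → ends 88
  b at 88 (size 1, align 1) → ends 89
  tail pad 7 to reach multiple of 8
  total 96 bytes, alignment 8
packed(4) layout:
  height at 0 (size 4, align 4) → ends 4
  channels at 4 (size 8, align 4) → ends 12
  format at 12 (size 1, align 1) → ends 13
  pad 3 to align 4 for g
  g at 16 (size 44, align 4) → ends 60
  a at 60 (size 1, align 1) → ends 61
  pad 3 to align 4 for width
  width at 64 (size 4, align 4) → ends 68
  h at 68 (size 2, align 2) → ends 70
  f at 70 (size 1, align 1) → ends 71
  pad 1 to align 2 for mip_level
  mip_level at 72 (size 2, align 2) → ends 74
  pad 2 to align 4 for d
  d at 76 (size 8, align 4) → ends 84
  b at 84 (size 1, align 1) → ends 85
  tail pad 3 to reach multiple of 4
  total 88 bytes, alignment 4
96 − 88 = 8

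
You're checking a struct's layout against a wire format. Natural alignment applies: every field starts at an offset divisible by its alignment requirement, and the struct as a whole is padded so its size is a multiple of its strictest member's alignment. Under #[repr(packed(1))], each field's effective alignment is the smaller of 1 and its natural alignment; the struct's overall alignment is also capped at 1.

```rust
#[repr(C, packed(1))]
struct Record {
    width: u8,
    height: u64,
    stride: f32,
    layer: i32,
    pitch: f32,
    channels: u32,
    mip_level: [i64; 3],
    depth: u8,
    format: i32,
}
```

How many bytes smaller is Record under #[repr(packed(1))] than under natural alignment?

natural layout:
  0..1  width  (1B, 1-aligned)
  1..8  -- padding (7B)
  8..16  height  (8B, 8-aligned)
  16..20  stride  (4B, 4-aligned)
  20..24  layer  (4B, 4-aligned)
  24..28  pitch  (4B, 4-aligned)
  28..32  channels  (4B, 4-aligned)
  32..56  mip_level  (24B, 8-aligned)
  56..57  depth  (1B, 1-aligned)
  57..60  -- padding (3B)
  60..64  format  (4B, 4-aligned)
  sizeof = 64, alignof = 8
packed(1) layout:
  0..1  width  (1B, 1-aligned)
  1..9  height  (8B, 1-aligned)
  9..13  stride  (4B, 1-aligned)
  13..17  layer  (4B, 1-aligned)
  17..21  pitch  (4B, 1-aligned)
  21..25  channels  (4B, 1-aligned)
  25..49  mip_level  (24B, 1-aligned)
  49..50  depth  (1B, 1-aligned)
  50..54  format  (4B, 1-aligned)
  sizeof = 54, alignof = 1
64 − 54 = 10

10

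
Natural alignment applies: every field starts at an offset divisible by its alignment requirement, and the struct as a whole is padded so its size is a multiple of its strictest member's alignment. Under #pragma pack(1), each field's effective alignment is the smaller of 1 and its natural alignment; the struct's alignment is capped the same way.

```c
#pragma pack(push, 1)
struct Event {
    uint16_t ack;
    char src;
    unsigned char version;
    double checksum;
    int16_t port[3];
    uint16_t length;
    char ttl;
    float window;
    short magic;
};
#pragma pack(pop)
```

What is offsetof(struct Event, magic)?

25

ack at 0 (size 2, align 1) → ends 2
src at 2 (size 1, align 1) → ends 3
version at 3 (size 1, align 1) → ends 4
checksum at 4 (size 8, align 1) → ends 12
port at 12 (size 6, align 1) → ends 18
length at 18 (size 2, align 1) → ends 20
ttl at 20 (size 1, align 1) → ends 21
window at 21 (size 4, align 1) → ends 25
magic at 25 (size 2, align 1) → ends 27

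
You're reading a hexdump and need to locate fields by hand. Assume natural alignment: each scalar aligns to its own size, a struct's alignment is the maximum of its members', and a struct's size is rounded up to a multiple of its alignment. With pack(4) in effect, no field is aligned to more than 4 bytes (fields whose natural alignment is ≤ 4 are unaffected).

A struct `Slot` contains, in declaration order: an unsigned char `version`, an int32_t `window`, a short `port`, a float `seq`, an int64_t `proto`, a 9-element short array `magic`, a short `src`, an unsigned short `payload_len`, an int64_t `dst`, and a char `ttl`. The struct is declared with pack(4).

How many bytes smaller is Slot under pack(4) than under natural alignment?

4

natural layout:
  @0: version [1B, align 1] → 1
  +3 pad (align 4)
  @4: window [4B, align 4] → 8
  @8: port [2B, align 2] → 10
  +2 pad (align 4)
  @12: seq [4B, align 4] → 16
  @16: proto [8B, align 8] → 24
  @24: magic [18B, align 2] → 42
  @42: src [2B, align 2] → 44
  @44: payload_len [2B, align 2] → 46
  +2 pad (align 8)
  @48: dst [8B, align 8] → 56
  @56: ttl [1B, align 1] → 57
  +7 tail pad (align 8)
  size 64, align 8
packed(4) layout:
  @0: version [1B, align 1] → 1
  +3 pad (align 4)
  @4: window [4B, align 4] → 8
  @8: port [2B, align 2] → 10
  +2 pad (align 4)
  @12: seq [4B, align 4] → 16
  @16: proto [8B, align 4] → 24
  @24: magic [18B, align 2] → 42
  @42: src [2B, align 2] → 44
  @44: payload_len [2B, align 2] → 46
  +2 pad (align 4)
  @48: dst [8B, align 4] → 56
  @56: ttl [1B, align 1] → 57
  +3 tail pad (align 4)
  size 60, align 4
64 − 60 = 4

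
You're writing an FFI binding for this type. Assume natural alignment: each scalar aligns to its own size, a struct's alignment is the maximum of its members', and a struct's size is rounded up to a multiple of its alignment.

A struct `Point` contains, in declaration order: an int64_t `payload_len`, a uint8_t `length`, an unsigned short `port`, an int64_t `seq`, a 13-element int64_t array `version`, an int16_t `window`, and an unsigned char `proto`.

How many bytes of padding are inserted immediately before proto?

0

payload_len at 0 (size 8, align 8) → ends 8
length at 8 (size 1, align 1) → ends 9
pad 1 to align 2 for port
port at 10 (size 2, align 2) → ends 12
pad 4 to align 8 for seq
seq at 16 (size 8, align 8) → ends 24
version at 24 (size 104, align 8) → ends 128
window at 128 (size 2, align 2) → ends 130
proto at 130 (size 1, align 1) → ends 131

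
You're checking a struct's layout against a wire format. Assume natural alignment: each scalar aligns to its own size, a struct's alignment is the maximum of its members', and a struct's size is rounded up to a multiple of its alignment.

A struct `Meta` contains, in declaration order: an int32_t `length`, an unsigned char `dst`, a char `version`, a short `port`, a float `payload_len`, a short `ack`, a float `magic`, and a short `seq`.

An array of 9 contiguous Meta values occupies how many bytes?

216

0..4  length  (4B, 4-aligned)
4..5  dst  (1B, 1-aligned)
5..6  version  (1B, 1-aligned)
6..8  port  (2B, 2-aligned)
8..12  payload_len  (4B, 4-aligned)
12..14  ack  (2B, 2-aligned)
14..16  -- padding (2B)
16..20  magic  (4B, 4-aligned)
20..22  seq  (2B, 2-aligned)
22..24  -- tail padding (2B)
sizeof = 24, alignof = 4
array of 9: 9 × 24 = 216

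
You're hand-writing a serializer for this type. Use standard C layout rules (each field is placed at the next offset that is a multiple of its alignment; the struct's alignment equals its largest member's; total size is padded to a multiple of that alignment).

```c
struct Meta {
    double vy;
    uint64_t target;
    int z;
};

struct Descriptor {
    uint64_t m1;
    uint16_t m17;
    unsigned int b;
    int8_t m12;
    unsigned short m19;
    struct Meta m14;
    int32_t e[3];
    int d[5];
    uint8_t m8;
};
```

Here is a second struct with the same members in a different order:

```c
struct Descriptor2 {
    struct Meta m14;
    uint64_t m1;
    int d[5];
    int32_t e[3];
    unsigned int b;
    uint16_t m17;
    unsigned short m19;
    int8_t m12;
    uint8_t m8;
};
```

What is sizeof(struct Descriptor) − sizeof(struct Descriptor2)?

Meta: vy at 0 (size 8, align 8) → ends 8; target at 8 (size 8, align 8) → ends 16; z at 16 (size 4, align 4) → ends 20; tail pad 4 to reach multiple of 8; total 24 bytes, alignment 8
m1 at 0 (size 8, align 8) → ends 8
m17 at 8 (size 2, align 2) → ends 10
pad 2 to align 4 for b
b at 12 (size 4, align 4) → ends 16
m12 at 16 (size 1, align 1) → ends 17
pad 1 to align 2 for m19
m19 at 18 (size 2, align 2) → ends 20
pad 4 to align 8 for m14
m14 at 24 (size 24, align 8) → ends 48
e at 48 (size 12, align 4) → ends 60
d at 60 (size 20, align 4) → ends 80
m8 at 80 (size 1, align 1) → ends 81
tail pad 7 to reach multiple of 8
total 88 bytes, alignment 8
— Descriptor2 —
m14 at 0 (size 24, align 8) → ends 24
m1 at 24 (size 8, align 8) → ends 32
d at 32 (size 20, align 4) → ends 52
e at 52 (size 12, align 4) → ends 64
b at 64 (size 4, align 4) → ends 68
m17 at 68 (size 2, align 2) → ends 70
m19 at 70 (size 2, align 2) → ends 72
m12 at 72 (size 1, align 1) → ends 73
m8 at 73 (size 1, align 1) → ends 74
tail pad 6 to reach multiple of 8
total 80 bytes, alignment 8
88 − 80 = 8

8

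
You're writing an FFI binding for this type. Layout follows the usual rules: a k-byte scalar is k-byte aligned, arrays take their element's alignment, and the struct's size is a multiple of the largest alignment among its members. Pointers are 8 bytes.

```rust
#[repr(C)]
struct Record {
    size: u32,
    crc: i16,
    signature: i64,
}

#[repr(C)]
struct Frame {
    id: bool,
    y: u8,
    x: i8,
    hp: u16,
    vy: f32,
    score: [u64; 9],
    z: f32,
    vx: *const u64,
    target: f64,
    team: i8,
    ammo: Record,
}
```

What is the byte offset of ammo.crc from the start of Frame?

124

Record: @0: size [4B, align 4] → 4; @4: crc [2B, align 2] → 6; +2 pad (align 8); @8: signature [8B, align 8] → 16; size 16, align 8
@0: id [1B, align 1] → 1
@1: y [1B, align 1] → 2
@2: x [1B, align 1] → 3
+1 pad (align 2)
@4: hp [2B, align 2] → 6
+2 pad (align 4)
@8: vy [4B, align 4] → 12
+4 pad (align 8)
@16: score [72B, align 8] → 88
@88: z [4B, align 4] → 92
+4 pad (align 8)
@96: vx [8B, align 8] → 104
@104: target [8B, align 8] → 112
@112: team [1B, align 1] → 113
+7 pad (align 8)
@120: ammo [16B, align 8] → 136
within Record: crc at 4
120 + 4 = 124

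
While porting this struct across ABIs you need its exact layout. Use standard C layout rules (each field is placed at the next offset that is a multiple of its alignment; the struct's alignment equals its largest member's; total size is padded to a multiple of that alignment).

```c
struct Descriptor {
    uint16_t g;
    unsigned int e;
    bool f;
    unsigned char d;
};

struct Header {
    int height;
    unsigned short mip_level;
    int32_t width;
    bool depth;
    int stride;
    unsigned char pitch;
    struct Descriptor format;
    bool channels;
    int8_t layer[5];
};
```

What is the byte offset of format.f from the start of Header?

32

Descriptor: 0..2  g  (2B, 2-aligned); 2..4  -- padding (2B); 4..8  e  (4B, 4-aligned); 8..9  f  (1B, 1-aligned); 9..10  d  (1B, 1-aligned); 10..12  -- tail padding (2B); sizeof = 12, alignof = 4
0..4  height  (4B, 4-aligned)
4..6  mip_level  (2B, 2-aligned)
6..8  -- padding (2B)
8..12  width  (4B, 4-aligned)
12..13  depth  (1B, 1-aligned)
13..16  -- padding (3B)
16..20  stride  (4B, 4-aligned)
20..21  pitch  (1B, 1-aligned)
21..24  -- padding (3B)
24..36  format  (12B, 4-aligned)
within Descriptor: f at 8
24 + 8 = 32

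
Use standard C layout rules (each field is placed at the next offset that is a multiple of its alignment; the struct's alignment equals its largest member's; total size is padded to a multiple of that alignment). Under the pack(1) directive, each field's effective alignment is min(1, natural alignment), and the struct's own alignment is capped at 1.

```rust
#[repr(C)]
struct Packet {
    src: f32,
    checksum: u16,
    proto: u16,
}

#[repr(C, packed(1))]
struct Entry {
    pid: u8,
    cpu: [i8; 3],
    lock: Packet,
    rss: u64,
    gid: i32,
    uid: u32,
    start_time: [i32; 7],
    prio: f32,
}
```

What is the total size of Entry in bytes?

Packet: @0: src [4B, align 4] → 4; @4: checksum [2B, align 2] → 6; @6: proto [2B, align 2] → 8; size 8, align 4
@0: pid [1B, align 1] → 1
@1: cpu [3B, align 1] → 4
@4: lock [8B, align 1] → 12
@12: rss [8B, align 1] → 20
@20: gid [4B, align 1] → 24
@24: uid [4B, align 1] → 28
@28: start_time [28B, align 1] → 56
@56: prio [4B, align 1] → 60
size 60, align 1

60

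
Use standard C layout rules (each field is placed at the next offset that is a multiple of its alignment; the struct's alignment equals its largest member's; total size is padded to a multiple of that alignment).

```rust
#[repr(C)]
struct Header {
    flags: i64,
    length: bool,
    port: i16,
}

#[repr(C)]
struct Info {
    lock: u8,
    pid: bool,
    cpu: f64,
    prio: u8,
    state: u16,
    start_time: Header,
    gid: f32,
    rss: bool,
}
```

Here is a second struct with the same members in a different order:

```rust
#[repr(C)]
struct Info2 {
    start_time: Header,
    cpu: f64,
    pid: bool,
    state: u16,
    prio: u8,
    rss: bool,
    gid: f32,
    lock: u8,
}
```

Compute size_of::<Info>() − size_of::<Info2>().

Header: flags at 0 (size 8, align 8) → ends 8; length at 8 (size 1, align 1) → ends 9; pad 1 to align 2 for port; port at 10 (size 2, align 2) → ends 12; tail pad 4 to reach multiple of 8; total 16 bytes, alignment 8
lock at 0 (size 1, align 1) → ends 1
pid at 1 (size 1, align 1) → ends 2
pad 6 to align 8 for cpu
cpu at 8 (size 8, align 8) → ends 16
prio at 16 (size 1, align 1) → ends 17
pad 1 to align 2 for state
state at 18 (size 2, align 2) → ends 20
pad 4 to align 8 for start_time
start_time at 24 (size 16, align 8) → ends 40
gid at 40 (size 4, align 4) → ends 44
rss at 44 (size 1, align 1) → ends 45
tail pad 3 to reach multiple of 8
total 48 bytes, alignment 8
— Info2 —
start_time at 0 (size 16, align 8) → ends 16
cpu at 16 (size 8, align 8) → ends 24
pid at 24 (size 1, align 1) → ends 25
pad 1 to align 2 for state
state at 26 (size 2, align 2) → ends 28
prio at 28 (size 1, align 1) → ends 29
rss at 29 (size 1, align 1) → ends 30
pad 2 to align 4 for gid
gid at 32 (size 4, align 4) → ends 36
lock at 36 (size 1, align 1) → ends 37
tail pad 3 to reach multiple of 8
total 40 bytes, alignment 8
48 − 40 = 8

8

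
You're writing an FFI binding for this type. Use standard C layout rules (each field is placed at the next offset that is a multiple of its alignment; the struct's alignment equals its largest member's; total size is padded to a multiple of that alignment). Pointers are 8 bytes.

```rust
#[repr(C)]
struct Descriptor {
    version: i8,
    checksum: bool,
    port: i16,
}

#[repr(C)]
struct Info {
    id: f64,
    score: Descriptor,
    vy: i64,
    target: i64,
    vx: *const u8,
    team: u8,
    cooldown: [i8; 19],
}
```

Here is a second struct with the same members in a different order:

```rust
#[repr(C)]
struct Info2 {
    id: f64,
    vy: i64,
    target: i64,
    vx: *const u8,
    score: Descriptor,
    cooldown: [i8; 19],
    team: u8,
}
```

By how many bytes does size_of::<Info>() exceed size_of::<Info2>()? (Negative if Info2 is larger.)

8

Descriptor: 0..1  version  (1B, 1-aligned); 1..2  checksum  (1B, 1-aligned); 2..4  port  (2B, 2-aligned); sizeof = 4, alignof = 2
0..8  id  (8B, 8-aligned)
8..12  score  (4B, 2-aligned)
12..16  -- padding (4B)
16..24  vy  (8B, 8-aligned)
24..32  target  (8B, 8-aligned)
32..40  vx  (8B, 8-aligned)
40..41  team  (1B, 1-aligned)
41..60  cooldown  (19B, 1-aligned)
60..64  -- tail padding (4B)
sizeof = 64, alignof = 8
— Info2 —
0..8  id  (8B, 8-aligned)
8..16  vy  (8B, 8-aligned)
16..24  target  (8B, 8-aligned)
24..32  vx  (8B, 8-aligned)
32..36  score  (4B, 2-aligned)
36..55  cooldown  (19B, 1-aligned)
55..56  team  (1B, 1-aligned)
sizeof = 56, alignof = 8
64 − 56 = 8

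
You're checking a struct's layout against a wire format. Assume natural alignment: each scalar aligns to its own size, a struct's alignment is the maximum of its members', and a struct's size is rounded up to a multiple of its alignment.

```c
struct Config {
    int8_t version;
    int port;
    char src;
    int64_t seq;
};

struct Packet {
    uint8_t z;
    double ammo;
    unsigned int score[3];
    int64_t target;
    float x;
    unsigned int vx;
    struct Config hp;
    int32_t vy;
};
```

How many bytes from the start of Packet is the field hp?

Config: 0..1  version  (1B, 1-aligned); 1..4  -- padding (3B); 4..8  port  (4B, 4-aligned); 8..9  src  (1B, 1-aligned); 9..16  -- padding (7B); 16..24  seq  (8B, 8-aligned); sizeof = 24, alignof = 8
0..1  z  (1B, 1-aligned)
1..8  -- padding (7B)
8..16  ammo  (8B, 8-aligned)
16..28  score  (12B, 4-aligned)
28..32  -- padding (4B)
32..40  target  (8B, 8-aligned)
40..44  x  (4B, 4-aligned)
44..48  vx  (4B, 4-aligned)
48..72  hp  (24B, 8-aligned)

48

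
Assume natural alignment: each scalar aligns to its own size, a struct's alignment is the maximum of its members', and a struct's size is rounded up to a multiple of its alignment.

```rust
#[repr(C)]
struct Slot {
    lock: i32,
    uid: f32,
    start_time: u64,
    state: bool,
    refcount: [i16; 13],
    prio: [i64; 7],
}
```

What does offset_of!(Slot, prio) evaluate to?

48

0..4  lock  (4B, 4-aligned)
4..8  uid  (4B, 4-aligned)
8..16  start_time  (8B, 8-aligned)
16..17  state  (1B, 1-aligned)
17..18  -- padding (1B)
18..44  refcount  (26B, 2-aligned)
44..48  -- padding (4B)
48..104  prio  (56B, 8-aligned)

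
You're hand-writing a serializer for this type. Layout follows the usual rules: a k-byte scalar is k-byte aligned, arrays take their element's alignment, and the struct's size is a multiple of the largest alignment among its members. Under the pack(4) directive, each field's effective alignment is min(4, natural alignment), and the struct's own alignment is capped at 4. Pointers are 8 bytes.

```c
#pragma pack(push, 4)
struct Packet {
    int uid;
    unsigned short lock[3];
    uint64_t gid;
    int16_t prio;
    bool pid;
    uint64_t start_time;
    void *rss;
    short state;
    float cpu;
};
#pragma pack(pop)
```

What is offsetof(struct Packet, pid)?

22

uid at 0 (size 4, align 4) → ends 4
lock at 4 (size 6, align 2) → ends 10
pad 2 to align 4 for gid
gid at 12 (size 8, align 4) → ends 20
prio at 20 (size 2, align 2) → ends 22
pid at 22 (size 1, align 1) → ends 23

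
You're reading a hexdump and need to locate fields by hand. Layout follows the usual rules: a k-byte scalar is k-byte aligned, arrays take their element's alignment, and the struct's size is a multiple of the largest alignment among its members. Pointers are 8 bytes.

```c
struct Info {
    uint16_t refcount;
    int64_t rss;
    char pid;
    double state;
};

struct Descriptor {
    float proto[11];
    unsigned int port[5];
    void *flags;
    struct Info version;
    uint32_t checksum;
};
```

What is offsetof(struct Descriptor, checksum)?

104

Info: @0: refcount [2B, align 2] → 2; +6 pad (align 8); @8: rss [8B, align 8] → 16; @16: pid [1B, align 1] → 17; +7 pad (align 8); @24: state [8B, align 8] → 32; size 32, align 8
@0: proto [44B, align 4] → 44
@44: port [20B, align 4] → 64
@64: flags [8B, align 8] → 72
@72: version [32B, align 8] → 104
@104: checksum [4B, align 4] → 108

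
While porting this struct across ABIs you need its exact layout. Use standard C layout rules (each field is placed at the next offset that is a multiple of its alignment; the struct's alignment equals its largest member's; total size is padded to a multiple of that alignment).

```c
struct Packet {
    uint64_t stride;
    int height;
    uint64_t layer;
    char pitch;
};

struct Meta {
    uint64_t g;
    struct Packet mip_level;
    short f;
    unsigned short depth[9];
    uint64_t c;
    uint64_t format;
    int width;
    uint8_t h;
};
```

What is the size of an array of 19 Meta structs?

1672

Packet: @0: stride [8B, align 8] → 8; @8: height [4B, align 4] → 12; +4 pad (align 8); @16: layer [8B, align 8] → 24; @24: pitch [1B, align 1] → 25; +7 tail pad (align 8); size 32, align 8
@0: g [8B, align 8] → 8
@8: mip_level [32B, align 8] → 40
@40: f [2B, align 2] → 42
@42: depth [18B, align 2] → 60
+4 pad (align 8)
@64: c [8B, align 8] → 72
@72: format [8B, align 8] → 80
@80: width [4B, align 4] → 84
@84: h [1B, align 1] → 85
+3 tail pad (align 8)
size 88, align 8
array of 19: 19 × 88 = 1672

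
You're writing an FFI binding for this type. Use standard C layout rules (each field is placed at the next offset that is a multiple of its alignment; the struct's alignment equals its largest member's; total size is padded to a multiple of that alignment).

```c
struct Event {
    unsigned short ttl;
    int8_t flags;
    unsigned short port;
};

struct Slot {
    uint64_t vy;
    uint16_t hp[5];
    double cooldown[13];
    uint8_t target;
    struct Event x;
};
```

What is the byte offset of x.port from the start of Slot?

Event: @0: ttl [2B, align 2] → 2; @2: flags [1B, align 1] → 3; +1 pad (align 2); @4: port [2B, align 2] → 6; size 6, align 2
@0: vy [8B, align 8] → 8
@8: hp [10B, align 2] → 18
+6 pad (align 8)
@24: cooldown [104B, align 8] → 128
@128: target [1B, align 1] → 129
+1 pad (align 2)
@130: x [6B, align 2] → 136
within Event: port at 4
130 + 4 = 134

134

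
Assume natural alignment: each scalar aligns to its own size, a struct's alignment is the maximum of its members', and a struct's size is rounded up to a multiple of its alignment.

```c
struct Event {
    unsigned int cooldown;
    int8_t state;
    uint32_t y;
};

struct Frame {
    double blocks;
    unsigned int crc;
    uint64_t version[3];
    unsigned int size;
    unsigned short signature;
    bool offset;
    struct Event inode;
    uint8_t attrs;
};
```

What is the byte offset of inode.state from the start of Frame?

52

Event: @0: cooldown [4B, align 4] → 4; @4: state [1B, align 1] → 5; +3 pad (align 4); @8: y [4B, align 4] → 12; size 12, align 4
@0: blocks [8B, align 8] → 8
@8: crc [4B, align 4] → 12
+4 pad (align 8)
@16: version [24B, align 8] → 40
@40: size [4B, align 4] → 44
@44: signature [2B, align 2] → 46
@46: offset [1B, align 1] → 47
+1 pad (align 4)
@48: inode [12B, align 4] → 60
within Event: state at 4
48 + 4 = 52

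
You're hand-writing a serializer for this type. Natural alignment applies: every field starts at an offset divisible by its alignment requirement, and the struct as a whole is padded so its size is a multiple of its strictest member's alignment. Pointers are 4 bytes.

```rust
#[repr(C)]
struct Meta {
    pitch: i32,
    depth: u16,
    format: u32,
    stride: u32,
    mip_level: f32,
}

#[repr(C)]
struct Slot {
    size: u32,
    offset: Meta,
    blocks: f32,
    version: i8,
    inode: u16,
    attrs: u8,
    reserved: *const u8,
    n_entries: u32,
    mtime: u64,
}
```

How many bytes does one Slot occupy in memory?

Meta: @0: pitch [4B, align 4] → 4; @4: depth [2B, align 2] → 6; +2 pad (align 4); @8: format [4B, align 4] → 12; @12: stride [4B, align 4] → 16; @16: mip_level [4B, align 4] → 20; size 20, align 4
@0: size [4B, align 4] → 4
@4: offset [20B, align 4] → 24
@24: blocks [4B, align 4] → 28
@28: version [1B, align 1] → 29
+1 pad (align 2)
@30: inode [2B, align 2] → 32
@32: attrs [1B, align 1] → 33
+3 pad (align 4)
@36: reserved [4B, align 4] → 40
@40: n_entries [4B, align 4] → 44
+4 pad (align 8)
@48: mtime [8B, align 8] → 56
size 56, align 8

56 bytes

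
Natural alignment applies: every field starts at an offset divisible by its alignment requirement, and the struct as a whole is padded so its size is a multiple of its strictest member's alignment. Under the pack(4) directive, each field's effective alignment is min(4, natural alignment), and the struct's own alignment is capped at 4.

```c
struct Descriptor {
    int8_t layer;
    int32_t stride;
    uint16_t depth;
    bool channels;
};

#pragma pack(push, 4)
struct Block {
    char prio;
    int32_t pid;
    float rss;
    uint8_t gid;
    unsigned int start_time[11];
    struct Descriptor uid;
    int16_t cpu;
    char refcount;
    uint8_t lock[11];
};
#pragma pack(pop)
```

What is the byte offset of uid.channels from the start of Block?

70

Descriptor: @0: layer [1B, align 1] → 1; +3 pad (align 4); @4: stride [4B, align 4] → 8; @8: depth [2B, align 2] → 10; @10: channels [1B, align 1] → 11; +1 tail pad (align 4); size 12, align 4
@0: prio [1B, align 1] → 1
+3 pad (align 4)
@4: pid [4B, align 4] → 8
@8: rss [4B, align 4] → 12
@12: gid [1B, align 1] → 13
+3 pad (align 4)
@16: start_time [44B, align 4] → 60
@60: uid [12B, align 4] → 72
within Descriptor: channels at 10
60 + 10 = 70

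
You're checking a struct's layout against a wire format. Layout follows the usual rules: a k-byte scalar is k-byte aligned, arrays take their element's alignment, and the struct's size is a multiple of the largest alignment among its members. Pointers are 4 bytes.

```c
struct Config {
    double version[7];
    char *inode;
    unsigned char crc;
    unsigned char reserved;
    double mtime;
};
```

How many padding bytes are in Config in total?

0..56  version  (56B, 8-aligned)
56..60  inode  (4B, 4-aligned)
60..61  crc  (1B, 1-aligned)
61..62  reserved  (1B, 1-aligned)
62..64  -- padding (2B)
64..72  mtime  (8B, 8-aligned)
sizeof = 72, alignof = 8
data bytes 70, size 72 → padding 2

2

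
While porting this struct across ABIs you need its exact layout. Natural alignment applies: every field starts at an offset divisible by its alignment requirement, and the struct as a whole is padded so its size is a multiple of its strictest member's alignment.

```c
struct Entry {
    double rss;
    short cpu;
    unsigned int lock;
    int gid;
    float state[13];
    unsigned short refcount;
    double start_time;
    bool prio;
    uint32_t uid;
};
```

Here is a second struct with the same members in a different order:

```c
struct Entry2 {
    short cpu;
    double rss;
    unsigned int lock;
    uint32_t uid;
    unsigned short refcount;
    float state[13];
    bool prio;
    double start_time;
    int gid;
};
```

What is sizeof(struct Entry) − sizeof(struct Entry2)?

@0: rss [8B, align 8] → 8
@8: cpu [2B, align 2] → 10
+2 pad (align 4)
@12: lock [4B, align 4] → 16
@16: gid [4B, align 4] → 20
@20: state [52B, align 4] → 72
@72: refcount [2B, align 2] → 74
+6 pad (align 8)
@80: start_time [8B, align 8] → 88
@88: prio [1B, align 1] → 89
+3 pad (align 4)
@92: uid [4B, align 4] → 96
size 96, align 8
— Entry2 —
@0: cpu [2B, align 2] → 2
+6 pad (align 8)
@8: rss [8B, align 8] → 16
@16: lock [4B, align 4] → 20
@20: uid [4B, align 4] → 24
@24: refcount [2B, align 2] → 26
+2 pad (align 4)
@28: state [52B, align 4] → 80
@80: prio [1B, align 1] → 81
+7 pad (align 8)
@88: start_time [8B, align 8] → 96
@96: gid [4B, align 4] → 100
+4 tail pad (align 8)
size 104, align 8
96 − 104 = -8

-8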